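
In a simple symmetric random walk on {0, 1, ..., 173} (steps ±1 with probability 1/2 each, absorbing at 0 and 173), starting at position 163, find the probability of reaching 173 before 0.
P(hit 173 before 0) = 163/173

Let u_k = P(hit 173 before 0 | start at k). Then u_0 = 0, u_173 = 1, and u_k = u_{k-1}/2 + u_{k+1}/2 for 1 ≤ k ≤ 172. This harmonic recurrence is solved by u_k = k/173, giving u_163 = 163/173.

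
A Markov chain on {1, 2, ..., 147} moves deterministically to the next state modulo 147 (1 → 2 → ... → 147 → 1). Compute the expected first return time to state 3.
E[T_3 | X_0 = 3] = 147

The chain cycles deterministically, so starting at state 3 it returns in exactly 147 steps. Equivalently, the stationary distribution is uniform π_j = 1/147 for every state j, so by Kac's formula E[T_3] = 1/π_3 = 147.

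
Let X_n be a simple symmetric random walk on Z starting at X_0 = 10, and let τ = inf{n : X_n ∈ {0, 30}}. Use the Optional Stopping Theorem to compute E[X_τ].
E[X_τ] = 10

X_n is a martingale and τ is a bounded-mean stopping time (indeed τ is finite a.s. with bounded expectation since the walk is in a bounded region). By the OST, E[X_τ] = E[X_0] = 10. Equivalently: E[X_τ] = 30 · P(hit 30 first) + 0 · P(hit 0 first) = 30 · (10/30) = 10.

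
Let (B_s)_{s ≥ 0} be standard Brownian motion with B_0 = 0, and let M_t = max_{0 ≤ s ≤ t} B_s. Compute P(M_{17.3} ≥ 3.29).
P(M_{17.3} ≥ 3.29) = 2·P(B_{17.3} ≥ 3.29) = 2(1 − Φ(3.29/√17.3)) ≈ 0.4289

By the reflection principle for Brownian motion, P(M_t ≥ a) = 2 · P(B_t ≥ a) for a ≥ 0. Since B_t ~ N(0, t), P(B_t ≥ 3.29) = 1 − Φ(3.29/√t) = 1 − Φ(3.29/√17.3) = 1 − Φ(0.7910). So
  P(M_{17.3} ≥ 3.29) = 2(1 − Φ(0.7910)) ≈ 0.4289.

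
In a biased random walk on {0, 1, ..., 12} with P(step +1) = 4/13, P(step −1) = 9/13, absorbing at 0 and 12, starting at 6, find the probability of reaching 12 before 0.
P(hit 12 before 0) = (1 − (9/4)^6) / (1 − (9/4)^12) = 4096/535537

Let u_k denote P(reach 12 before 0 | start at k). Boundary: u_0 = 0, u_12 = 1. Recurrence: u_k = 4/13·u_{k+1} + 9/13·u_{k-1} for 1 ≤ k ≤ 11. Try u_k = A + B·r^k with r = q/p = (9/13)/(4/13) = 9/4. Substitution satisfies the recurrence; boundary conditions give:
  u_k = (1 − r^k) / (1 − r^N) = (1 − (9/4)^6) / (1 − (9/4)^12) = 4096/535537.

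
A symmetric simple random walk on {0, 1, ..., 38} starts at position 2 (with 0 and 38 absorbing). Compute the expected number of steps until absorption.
E[τ | X_0 = 2] = 72

Let v_k = E[τ | X_0 = k]. Boundary: v_0 = v_38 = 0. Recurrence: v_k = 1 + (v_{k-1} + v_{k+1})/2 for 1 ≤ k ≤ 37. The particular solution to v_k − (v_{k-1} + v_{k+1})/2 = 1 is v_k = −k^2. Adding homogeneous solution A + B k and matching boundaries gives v_k = k (38 − k). Substituting k = 2: v_2 = 2 · 36 = 72.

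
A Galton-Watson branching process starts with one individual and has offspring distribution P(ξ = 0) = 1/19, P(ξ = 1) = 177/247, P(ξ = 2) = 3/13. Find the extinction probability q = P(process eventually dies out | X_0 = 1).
q = 13/57

The pgf is f(s) = 1/19 + 177/247·s + 3/13·s². The extinction probability q is the smallest fixed point of f in [0, 1]. Setting s = f(s):
  3/13·s² + (177/247 − 1)·s + 1/19 = 0
  3/13·s² − (1/19 + 3/13)·s + 1/19 = 0
which factors as (s − 1)·(3/13·s − 1/19) = 0, giving roots s = 1 and s = (1/19)/(3/13) = 13/57.
Mean offspring μ = 177/247 + 2·3/13 = 291/247 > 1 (supercritical), so q < 1. The extinction probability is the smaller root: q = (1/19)/(3/13) = 13/57.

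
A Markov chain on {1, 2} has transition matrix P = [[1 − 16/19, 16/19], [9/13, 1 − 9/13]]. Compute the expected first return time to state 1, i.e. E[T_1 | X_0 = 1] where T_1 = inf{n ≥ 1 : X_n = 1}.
E[T_1 | X_0 = 1] = 1/π_1 = 379/171

For an irreducible recurrent Markov chain with stationary distribution π, E[T_i | X_0 = i] = 1/π_i (Kac's formula). Here π_1 = (9/13)/(16/19 + 9/13) = (9/13)/(379/247) = 171/379, so E[T_1 | X_0 = 1] = 1/π_1 = (16/19 + 9/13)/(9/13) = (379/247)/(9/13) = 379/171.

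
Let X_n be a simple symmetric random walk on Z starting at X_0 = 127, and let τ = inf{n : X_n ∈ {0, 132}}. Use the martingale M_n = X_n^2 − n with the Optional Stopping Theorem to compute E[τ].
E[τ] = 635

M_n = X_n^2 − n is a martingale (since E[X_{n+1}^2 | F_n] = X_n^2 + 1). By OST (τ has finite mean in a bounded region), E[M_τ] = E[M_0] = X_0^2 − 0 = 127^2 = 16129. Also E[M_τ] = E[X_τ^2] − E[τ]. The walk exits at 0 or 132, with P(hit 132 first) = 127/132, so E[X_τ^2] = 132^2 · 127/132 + 0 = 16764. Thus E[τ] = E[X_τ^2] − E[M_τ] = 16764 − 16129 = 635 = 127(132 − 127) = 635.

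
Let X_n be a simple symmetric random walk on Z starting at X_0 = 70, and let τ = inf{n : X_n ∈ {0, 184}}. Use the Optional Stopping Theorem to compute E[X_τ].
E[X_τ] = 70

X_n is a martingale and τ is a bounded-mean stopping time (indeed τ is finite a.s. with bounded expectation since the walk is in a bounded region). By the OST, E[X_τ] = E[X_0] = 70. Equivalently: E[X_τ] = 184 · P(hit 184 first) + 0 · P(hit 0 first) = 184 · (70/184) = 70.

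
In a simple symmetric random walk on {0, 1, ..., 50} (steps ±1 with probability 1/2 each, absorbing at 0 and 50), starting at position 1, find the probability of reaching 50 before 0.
P(hit 50 before 0) = 1/50

Let u_k = P(hit 50 before 0 | start at k). Then u_0 = 0, u_50 = 1, and u_k = u_{k-1}/2 + u_{k+1}/2 for 1 ≤ k ≤ 49. This harmonic recurrence is solved by u_k = k/50, giving u_1 = 1/50.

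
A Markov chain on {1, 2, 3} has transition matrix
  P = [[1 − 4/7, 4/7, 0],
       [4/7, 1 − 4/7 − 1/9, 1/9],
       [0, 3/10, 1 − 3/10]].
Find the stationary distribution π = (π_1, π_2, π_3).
π = (27/64, 27/64, 5/32)

This is a birth-death chain on three states, which satisfies detailed balance: π_1 · P_{12} = π_2 · P_{21} and π_2 · P_{23} = π_3 · P_{32}.
From π_1 · 4/7 = π_2 · 4/7: π_2/π_1 = (4/7)/(4/7) = 1.
From π_2 · 1/9 = π_3 · 3/10: π_3/π_2 = (1/9)/(3/10) = 10/27.
Take π_1 proportional to 1; then unnormalized π = (1, 1, 10/27). Normalize by dividing by the sum 64/27:
  π = (27/64, 27/64, 5/32).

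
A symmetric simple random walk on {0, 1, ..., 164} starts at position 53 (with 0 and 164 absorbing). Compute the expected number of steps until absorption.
E[τ | X_0 = 53] = 5883

Let v_k = E[τ | X_0 = k]. Boundary: v_0 = v_164 = 0. Recurrence: v_k = 1 + (v_{k-1} + v_{k+1})/2 for 1 ≤ k ≤ 163. The particular solution to v_k − (v_{k-1} + v_{k+1})/2 = 1 is v_k = −k^2. Adding homogeneous solution A + B k and matching boundaries gives v_k = k (164 − k). Substituting k = 53: v_53 = 53 · 111 = 5883.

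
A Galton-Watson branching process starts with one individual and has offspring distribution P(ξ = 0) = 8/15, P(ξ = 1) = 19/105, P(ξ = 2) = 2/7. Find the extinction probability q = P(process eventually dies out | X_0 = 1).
q = 1

Mean offspring μ = 0·8/15 + 1·19/105 + 2·2/7 = 79/105 ≤ 1. For μ ≤ 1 with offspring not concentrated at 1, the Galton-Watson process goes extinct almost surely, so q = 1.
(Algebraic check: The pgf is f(s) = 8/15 + 19/105·s + 2/7·s². The extinction probability q is the smallest fixed point of f in [0, 1]. Setting s = f(s):
  2/7·s² + (19/105 − 1)·s + 8/15 = 0
  2/7·s² − (8/15 + 2/7)·s + 8/15 = 0
which factors as (s − 1)·(2/7·s − 8/15) = 0, giving roots s = 1 and s = (8/15)/(2/7) = 28/15. Since 28/15 ≥ 1, the smallest root in [0, 1] is s = 1.)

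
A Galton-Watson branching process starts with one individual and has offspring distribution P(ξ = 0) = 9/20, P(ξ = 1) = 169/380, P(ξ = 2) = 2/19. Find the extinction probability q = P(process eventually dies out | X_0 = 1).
q = 1

Mean offspring μ = 0·9/20 + 1·169/380 + 2·2/19 = 249/380 ≤ 1. For μ ≤ 1 with offspring not concentrated at 1, the Galton-Watson process goes extinct almost surely, so q = 1.
(Algebraic check: The pgf is f(s) = 9/20 + 169/380·s + 2/19·s². The extinction probability q is the smallest fixed point of f in [0, 1]. Setting s = f(s):
  2/19·s² + (169/380 − 1)·s + 9/20 = 0
  2/19·s² − (9/20 + 2/19)·s + 9/20 = 0
which factors as (s − 1)·(2/19·s − 9/20) = 0, giving roots s = 1 and s = (9/20)/(2/19) = 171/40. Since 171/40 ≥ 1, the smallest root in [0, 1] is s = 1.)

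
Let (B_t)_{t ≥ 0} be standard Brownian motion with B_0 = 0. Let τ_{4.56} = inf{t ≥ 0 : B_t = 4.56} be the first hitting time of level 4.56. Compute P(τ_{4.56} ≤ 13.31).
P(τ_{4.56} ≤ 13.31) = 2(1 − Φ(4.56/√13.31)) = 2(1 − Φ(1.2499)) ≈ 0.2113

By the reflection principle for standard BM, P(τ_b ≤ t) = 2 · P(B_t ≥ b). Since B_t ~ N(0, t), P(B_t ≥ 4.56) = 1 − Φ(4.56/√t) = 1 − Φ(4.56/√13.31) = 1 − Φ(1.2499) ≈ 0.10567. Doubling: P(τ_{4.56} ≤ 13.31) ≈ 2 · 0.10567 = 0.21134 ≈ 0.2113.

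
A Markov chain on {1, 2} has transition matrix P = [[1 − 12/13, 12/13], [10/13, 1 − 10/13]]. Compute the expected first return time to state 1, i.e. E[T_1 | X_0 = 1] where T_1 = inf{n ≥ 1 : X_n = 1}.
E[T_1 | X_0 = 1] = 1/π_1 = 11/5

For an irreducible recurrent Markov chain with stationary distribution π, E[T_i | X_0 = i] = 1/π_i (Kac's formula). Here π_1 = (10/13)/(12/13 + 10/13) = (10/13)/(22/13) = 5/11, so E[T_1 | X_0 = 1] = 1/π_1 = (12/13 + 10/13)/(10/13) = (22/13)/(10/13) = 11/5.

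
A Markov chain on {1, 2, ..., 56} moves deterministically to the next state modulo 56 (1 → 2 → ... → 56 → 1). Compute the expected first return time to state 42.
E[T_42 | X_0 = 42] = 56

The chain cycles deterministically, so starting at state 42 it returns in exactly 56 steps. Equivalently, the stationary distribution is uniform π_j = 1/56 for every state j, so by Kac's formula E[T_42] = 1/π_42 = 56.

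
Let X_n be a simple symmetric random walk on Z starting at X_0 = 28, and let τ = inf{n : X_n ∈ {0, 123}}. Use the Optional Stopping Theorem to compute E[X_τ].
E[X_τ] = 28

X_n is a martingale and τ is a bounded-mean stopping time (indeed τ is finite a.s. with bounded expectation since the walk is in a bounded region). By the OST, E[X_τ] = E[X_0] = 28. Equivalently: E[X_τ] = 123 · P(hit 123 first) + 0 · P(hit 0 first) = 123 · (28/123) = 28.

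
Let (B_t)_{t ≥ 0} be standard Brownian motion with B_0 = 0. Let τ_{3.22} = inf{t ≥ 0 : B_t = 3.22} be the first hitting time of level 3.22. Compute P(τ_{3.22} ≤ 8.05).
P(τ_{3.22} ≤ 8.05) = 2(1 − Φ(3.22/√8.05)) = 2(1 − Φ(1.1349)) ≈ 0.2564

By the reflection principle for standard BM, P(τ_b ≤ t) = 2 · P(B_t ≥ b). Since B_t ~ N(0, t), P(B_t ≥ 3.22) = 1 − Φ(3.22/√t) = 1 − Φ(3.22/√8.05) = 1 − Φ(1.1349) ≈ 0.12821. Doubling: P(τ_{3.22} ≤ 8.05) ≈ 2 · 0.12821 = 0.25642 ≈ 0.2564.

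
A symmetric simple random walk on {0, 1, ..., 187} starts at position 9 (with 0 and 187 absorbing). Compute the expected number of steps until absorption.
E[τ | X_0 = 9] = 1602

Let v_k = E[τ | X_0 = k]. Boundary: v_0 = v_187 = 0. Recurrence: v_k = 1 + (v_{k-1} + v_{k+1})/2 for 1 ≤ k ≤ 186. The particular solution to v_k − (v_{k-1} + v_{k+1})/2 = 1 is v_k = −k^2. Adding homogeneous solution A + B k and matching boundaries gives v_k = k (187 − k). Substituting k = 9: v_9 = 9 · 178 = 1602.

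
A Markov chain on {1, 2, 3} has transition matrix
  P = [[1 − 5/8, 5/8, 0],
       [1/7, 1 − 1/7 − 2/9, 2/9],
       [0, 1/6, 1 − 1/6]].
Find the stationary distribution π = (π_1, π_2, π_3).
π = (24/269, 105/269, 140/269)

This is a birth-death chain on three states, which satisfies detailed balance: π_1 · P_{12} = π_2 · P_{21} and π_2 · P_{23} = π_3 · P_{32}.
From π_1 · 5/8 = π_2 · 1/7: π_2/π_1 = (5/8)/(1/7) = 35/8.
From π_2 · 2/9 = π_3 · 1/6: π_3/π_2 = (2/9)/(1/6) = 4/3.
Take π_1 proportional to 1; then unnormalized π = (1, 35/8, 35/6). Normalize by dividing by the sum 269/24:
  π = (24/269, 105/269, 140/269).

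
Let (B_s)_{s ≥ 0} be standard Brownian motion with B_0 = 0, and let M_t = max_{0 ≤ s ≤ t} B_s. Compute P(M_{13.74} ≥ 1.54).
P(M_{13.74} ≥ 1.54) = 2·P(B_{13.74} ≥ 1.54) = 2(1 − Φ(1.54/√13.74)) ≈ 0.6778

By the reflection principle for Brownian motion, P(M_t ≥ a) = 2 · P(B_t ≥ a) for a ≥ 0. Since B_t ~ N(0, t), P(B_t ≥ 1.54) = 1 − Φ(1.54/√t) = 1 − Φ(1.54/√13.74) = 1 − Φ(0.4155). So
  P(M_{13.74} ≥ 1.54) = 2(1 − Φ(0.4155)) ≈ 0.6778.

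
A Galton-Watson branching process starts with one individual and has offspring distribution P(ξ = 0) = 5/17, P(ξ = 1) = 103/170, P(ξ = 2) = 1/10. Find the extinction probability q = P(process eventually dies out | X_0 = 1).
q = 1

Mean offspring μ = 0·5/17 + 1·103/170 + 2·1/10 = 137/170 ≤ 1. For μ ≤ 1 with offspring not concentrated at 1, the Galton-Watson process goes extinct almost surely, so q = 1.
(Algebraic check: The pgf is f(s) = 5/17 + 103/170·s + 1/10·s². The extinction probability q is the smallest fixed point of f in [0, 1]. Setting s = f(s):
  1/10·s² + (103/170 − 1)·s + 5/17 = 0
  1/10·s² − (5/17 + 1/10)·s + 5/17 = 0
which factors as (s − 1)·(1/10·s − 5/17) = 0, giving roots s = 1 and s = (5/17)/(1/10) = 50/17. Since 50/17 ≥ 1, the smallest root in [0, 1] is s = 1.)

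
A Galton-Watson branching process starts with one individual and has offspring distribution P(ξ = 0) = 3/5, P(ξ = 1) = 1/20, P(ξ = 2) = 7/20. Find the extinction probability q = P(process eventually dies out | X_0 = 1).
q = 1

Mean offspring μ = 0·3/5 + 1·1/20 + 2·7/20 = 3/4 ≤ 1. For μ ≤ 1 with offspring not concentrated at 1, the Galton-Watson process goes extinct almost surely, so q = 1.
(Algebraic check: The pgf is f(s) = 3/5 + 1/20·s + 7/20·s². The extinction probability q is the smallest fixed point of f in [0, 1]. Setting s = f(s):
  7/20·s² + (1/20 − 1)·s + 3/5 = 0
  7/20·s² − (3/5 + 7/20)·s + 3/5 = 0
which factors as (s − 1)·(7/20·s − 3/5) = 0, giving roots s = 1 and s = (3/5)/(7/20) = 12/7. Since 12/7 ≥ 1, the smallest root in [0, 1] is s = 1.)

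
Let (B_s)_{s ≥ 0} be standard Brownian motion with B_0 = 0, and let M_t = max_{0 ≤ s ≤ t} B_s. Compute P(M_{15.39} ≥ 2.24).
P(M_{15.39} ≥ 2.24) = 2·P(B_{15.39} ≥ 2.24) = 2(1 − Φ(2.24/√15.39)) ≈ 0.5680

By the reflection principle for Brownian motion, P(M_t ≥ a) = 2 · P(B_t ≥ a) for a ≥ 0. Since B_t ~ N(0, t), P(B_t ≥ 2.24) = 1 − Φ(2.24/√t) = 1 − Φ(2.24/√15.39) = 1 − Φ(0.5710). So
  P(M_{15.39} ≥ 2.24) = 2(1 − Φ(0.5710)) ≈ 0.5680.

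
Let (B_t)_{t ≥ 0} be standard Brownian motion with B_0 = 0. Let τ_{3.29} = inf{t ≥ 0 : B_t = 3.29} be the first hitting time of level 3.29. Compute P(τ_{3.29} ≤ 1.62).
P(τ_{3.29} ≤ 1.62) = 2(1 − Φ(3.29/√1.62)) = 2(1 − Φ(2.5849)) ≈ 0.0097

By the reflection principle for standard BM, P(τ_b ≤ t) = 2 · P(B_t ≥ b). Since B_t ~ N(0, t), P(B_t ≥ 3.29) = 1 − Φ(3.29/√t) = 1 − Φ(3.29/√1.62) = 1 − Φ(2.5849) ≈ 0.00487. Doubling: P(τ_{3.29} ≤ 1.62) ≈ 2 · 0.00487 = 0.00974 ≈ 0.0097.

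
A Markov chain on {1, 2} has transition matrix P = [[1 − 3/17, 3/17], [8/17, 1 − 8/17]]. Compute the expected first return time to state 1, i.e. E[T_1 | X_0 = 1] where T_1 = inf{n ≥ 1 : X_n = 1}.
E[T_1 | X_0 = 1] = 1/π_1 = 11/8

For an irreducible recurrent Markov chain with stationary distribution π, E[T_i | X_0 = i] = 1/π_i (Kac's formula). Here π_1 = (8/17)/(3/17 + 8/17) = (8/17)/(11/17) = 8/11, so E[T_1 | X_0 = 1] = 1/π_1 = (3/17 + 8/17)/(8/17) = (11/17)/(8/17) = 11/8.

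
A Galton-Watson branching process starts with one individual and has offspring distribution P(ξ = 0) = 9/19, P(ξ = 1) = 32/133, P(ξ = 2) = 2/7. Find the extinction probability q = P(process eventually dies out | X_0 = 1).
q = 1

Mean offspring μ = 0·9/19 + 1·32/133 + 2·2/7 = 108/133 ≤ 1. For μ ≤ 1 with offspring not concentrated at 1, the Galton-Watson process goes extinct almost surely, so q = 1.
(Algebraic check: The pgf is f(s) = 9/19 + 32/133·s + 2/7·s². The extinction probability q is the smallest fixed point of f in [0, 1]. Setting s = f(s):
  2/7·s² + (32/133 − 1)·s + 9/19 = 0
  2/7·s² − (9/19 + 2/7)·s + 9/19 = 0
which factors as (s − 1)·(2/7·s − 9/19) = 0, giving roots s = 1 and s = (9/19)/(2/7) = 63/38. Since 63/38 ≥ 1, the smallest root in [0, 1] is s = 1.)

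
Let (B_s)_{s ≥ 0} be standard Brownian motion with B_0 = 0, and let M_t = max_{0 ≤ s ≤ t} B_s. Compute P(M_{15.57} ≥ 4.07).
P(M_{15.57} ≥ 4.07) = 2·P(B_{15.57} ≥ 4.07) = 2(1 − Φ(4.07/√15.57)) ≈ 0.3023

By the reflection principle for Brownian motion, P(M_t ≥ a) = 2 · P(B_t ≥ a) for a ≥ 0. Since B_t ~ N(0, t), P(B_t ≥ 4.07) = 1 − Φ(4.07/√t) = 1 − Φ(4.07/√15.57) = 1 − Φ(1.0315). So
  P(M_{15.57} ≥ 4.07) = 2(1 − Φ(1.0315)) ≈ 0.3023.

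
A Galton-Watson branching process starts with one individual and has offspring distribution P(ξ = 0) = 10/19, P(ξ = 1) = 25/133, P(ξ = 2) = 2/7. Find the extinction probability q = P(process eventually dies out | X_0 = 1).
q = 1

Mean offspring μ = 0·10/19 + 1·25/133 + 2·2/7 = 101/133 ≤ 1. For μ ≤ 1 with offspring not concentrated at 1, the Galton-Watson process goes extinct almost surely, so q = 1.
(Algebraic check: The pgf is f(s) = 10/19 + 25/133·s + 2/7·s². The extinction probability q is the smallest fixed point of f in [0, 1]. Setting s = f(s):
  2/7·s² + (25/133 − 1)·s + 10/19 = 0
  2/7·s² − (10/19 + 2/7)·s + 10/19 = 0
which factors as (s − 1)·(2/7·s − 10/19) = 0, giving roots s = 1 and s = (10/19)/(2/7) = 35/19. Since 35/19 ≥ 1, the smallest root in [0, 1] is s = 1.)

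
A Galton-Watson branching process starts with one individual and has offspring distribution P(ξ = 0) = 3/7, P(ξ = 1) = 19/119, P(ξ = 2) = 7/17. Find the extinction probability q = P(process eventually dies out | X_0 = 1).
q = 1

Mean offspring μ = 0·3/7 + 1·19/119 + 2·7/17 = 117/119 ≤ 1. For μ ≤ 1 with offspring not concentrated at 1, the Galton-Watson process goes extinct almost surely, so q = 1.
(Algebraic check: The pgf is f(s) = 3/7 + 19/119·s + 7/17·s². The extinction probability q is the smallest fixed point of f in [0, 1]. Setting s = f(s):
  7/17·s² + (19/119 − 1)·s + 3/7 = 0
  7/17·s² − (3/7 + 7/17)·s + 3/7 = 0
which factors as (s − 1)·(7/17·s − 3/7) = 0, giving roots s = 1 and s = (3/7)/(7/17) = 51/49. Since 51/49 ≥ 1, the smallest root in [0, 1] is s = 1.)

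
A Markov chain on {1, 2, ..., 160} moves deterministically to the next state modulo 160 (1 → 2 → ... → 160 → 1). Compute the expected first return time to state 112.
E[T_112 | X_0 = 112] = 160

The chain cycles deterministically, so starting at state 112 it returns in exactly 160 steps. Equivalently, the stationary distribution is uniform π_j = 1/160 for every state j, so by Kac's formula E[T_112] = 1/π_112 = 160.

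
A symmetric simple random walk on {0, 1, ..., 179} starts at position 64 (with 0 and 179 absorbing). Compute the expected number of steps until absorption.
E[τ | X_0 = 64] = 7360

Let v_k = E[τ | X_0 = k]. Boundary: v_0 = v_179 = 0. Recurrence: v_k = 1 + (v_{k-1} + v_{k+1})/2 for 1 ≤ k ≤ 178. The particular solution to v_k − (v_{k-1} + v_{k+1})/2 = 1 is v_k = −k^2. Adding homogeneous solution A + B k and matching boundaries gives v_k = k (179 − k). Substituting k = 64: v_64 = 64 · 115 = 7360.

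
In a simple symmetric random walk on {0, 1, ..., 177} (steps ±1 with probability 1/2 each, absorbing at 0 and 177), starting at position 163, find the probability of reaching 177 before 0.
P(hit 177 before 0) = 163/177

Let u_k = P(hit 177 before 0 | start at k). Then u_0 = 0, u_177 = 1, and u_k = u_{k-1}/2 + u_{k+1}/2 for 1 ≤ k ≤ 176. This harmonic recurrence is solved by u_k = k/177, giving u_163 = 163/177.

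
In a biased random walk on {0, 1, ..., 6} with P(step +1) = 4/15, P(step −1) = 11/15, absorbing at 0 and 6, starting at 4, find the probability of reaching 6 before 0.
P(hit 6 before 0) = (1 − (11/4)^4) / (1 − (11/4)^6) = 2192/16833

Let u_k denote P(reach 6 before 0 | start at k). Boundary: u_0 = 0, u_6 = 1. Recurrence: u_k = 4/15·u_{k+1} + 11/15·u_{k-1} for 1 ≤ k ≤ 5. Try u_k = A + B·r^k with r = q/p = (11/15)/(4/15) = 11/4. Substitution satisfies the recurrence; boundary conditions give:
  u_k = (1 − r^k) / (1 − r^N) = (1 − (11/4)^4) / (1 − (11/4)^6) = 2192/16833.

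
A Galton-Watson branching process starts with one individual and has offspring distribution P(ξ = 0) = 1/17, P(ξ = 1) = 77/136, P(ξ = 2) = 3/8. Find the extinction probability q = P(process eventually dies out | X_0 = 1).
q = 8/51

The pgf is f(s) = 1/17 + 77/136·s + 3/8·s². The extinction probability q is the smallest fixed point of f in [0, 1]. Setting s = f(s):
  3/8·s² + (77/136 − 1)·s + 1/17 = 0
  3/8·s² − (1/17 + 3/8)·s + 1/17 = 0
which factors as (s − 1)·(3/8·s − 1/17) = 0, giving roots s = 1 and s = (1/17)/(3/8) = 8/51.
Mean offspring μ = 77/136 + 2·3/8 = 179/136 > 1 (supercritical), so q < 1. The extinction probability is the smaller root: q = (1/17)/(3/8) = 8/51.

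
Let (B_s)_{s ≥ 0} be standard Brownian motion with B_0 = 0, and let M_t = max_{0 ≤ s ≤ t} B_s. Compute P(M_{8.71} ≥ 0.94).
P(M_{8.71} ≥ 0.94) = 2·P(B_{8.71} ≥ 0.94) = 2(1 − Φ(0.94/√8.71)) ≈ 0.7501

By the reflection principle for Brownian motion, P(M_t ≥ a) = 2 · P(B_t ≥ a) for a ≥ 0. Since B_t ~ N(0, t), P(B_t ≥ 0.94) = 1 − Φ(0.94/√t) = 1 − Φ(0.94/√8.71) = 1 − Φ(0.3185). So
  P(M_{8.71} ≥ 0.94) = 2(1 − Φ(0.3185)) ≈ 0.7501.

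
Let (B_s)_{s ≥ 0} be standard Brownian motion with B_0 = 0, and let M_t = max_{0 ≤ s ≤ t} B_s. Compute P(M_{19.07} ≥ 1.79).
P(M_{19.07} ≥ 1.79) = 2·P(B_{19.07} ≥ 1.79) = 2(1 − Φ(1.79/√19.07)) ≈ 0.6819

By the reflection principle for Brownian motion, P(M_t ≥ a) = 2 · P(B_t ≥ a) for a ≥ 0. Since B_t ~ N(0, t), P(B_t ≥ 1.79) = 1 − Φ(1.79/√t) = 1 − Φ(1.79/√19.07) = 1 − Φ(0.4099). So
  P(M_{19.07} ≥ 1.79) = 2(1 − Φ(0.4099)) ≈ 0.6819.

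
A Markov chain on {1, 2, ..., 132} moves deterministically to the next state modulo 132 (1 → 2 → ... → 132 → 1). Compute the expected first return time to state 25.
E[T_25 | X_0 = 25] = 132

The chain cycles deterministically, so starting at state 25 it returns in exactly 132 steps. Equivalently, the stationary distribution is uniform π_j = 1/132 for every state j, so by Kac's formula E[T_25] = 1/π_25 = 132.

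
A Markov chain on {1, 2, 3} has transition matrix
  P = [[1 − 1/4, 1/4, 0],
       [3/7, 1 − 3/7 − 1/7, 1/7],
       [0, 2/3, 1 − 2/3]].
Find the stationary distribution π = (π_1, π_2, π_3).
π = (24/41, 14/41, 3/41)

This is a birth-death chain on three states, which satisfies detailed balance: π_1 · P_{12} = π_2 · P_{21} and π_2 · P_{23} = π_3 · P_{32}.
From π_1 · 1/4 = π_2 · 3/7: π_2/π_1 = (1/4)/(3/7) = 7/12.
From π_2 · 1/7 = π_3 · 2/3: π_3/π_2 = (1/7)/(2/3) = 3/14.
Take π_1 proportional to 1; then unnormalized π = (1, 7/12, 1/8). Normalize by dividing by the sum 41/24:
  π = (24/41, 14/41, 3/41).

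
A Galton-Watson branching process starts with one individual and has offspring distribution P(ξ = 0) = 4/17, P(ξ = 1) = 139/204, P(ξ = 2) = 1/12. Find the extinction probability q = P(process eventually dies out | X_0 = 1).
q = 1

Mean offspring μ = 0·4/17 + 1·139/204 + 2·1/12 = 173/204 ≤ 1. For μ ≤ 1 with offspring not concentrated at 1, the Galton-Watson process goes extinct almost surely, so q = 1.
(Algebraic check: The pgf is f(s) = 4/17 + 139/204·s + 1/12·s². The extinction probability q is the smallest fixed point of f in [0, 1]. Setting s = f(s):
  1/12·s² + (139/204 − 1)·s + 4/17 = 0
  1/12·s² − (4/17 + 1/12)·s + 4/17 = 0
which factors as (s − 1)·(1/12·s − 4/17) = 0, giving roots s = 1 and s = (4/17)/(1/12) = 48/17. Since 48/17 ≥ 1, the smallest root in [0, 1] is s = 1.)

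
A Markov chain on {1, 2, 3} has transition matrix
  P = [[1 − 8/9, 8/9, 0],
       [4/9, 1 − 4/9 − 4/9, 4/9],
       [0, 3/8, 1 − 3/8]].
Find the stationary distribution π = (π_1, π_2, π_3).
π = (27/145, 54/145, 64/145)

This is a birth-death chain on three states, which satisfies detailed balance: π_1 · P_{12} = π_2 · P_{21} and π_2 · P_{23} = π_3 · P_{32}.
From π_1 · 8/9 = π_2 · 4/9: π_2/π_1 = (8/9)/(4/9) = 2.
From π_2 · 4/9 = π_3 · 3/8: π_3/π_2 = (4/9)/(3/8) = 32/27.
Take π_1 proportional to 1; then unnormalized π = (1, 2, 64/27). Normalize by dividing by the sum 145/27:
  π = (27/145, 54/145, 64/145).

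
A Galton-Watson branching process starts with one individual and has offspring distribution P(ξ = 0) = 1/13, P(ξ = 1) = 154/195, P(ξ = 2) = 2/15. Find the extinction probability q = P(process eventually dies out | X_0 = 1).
q = 15/26

The pgf is f(s) = 1/13 + 154/195·s + 2/15·s². The extinction probability q is the smallest fixed point of f in [0, 1]. Setting s = f(s):
  2/15·s² + (154/195 − 1)·s + 1/13 = 0
  2/15·s² − (1/13 + 2/15)·s + 1/13 = 0
which factors as (s − 1)·(2/15·s − 1/13) = 0, giving roots s = 1 and s = (1/13)/(2/15) = 15/26.
Mean offspring μ = 154/195 + 2·2/15 = 206/195 > 1 (supercritical), so q < 1. The extinction probability is the smaller root: q = (1/13)/(2/15) = 15/26.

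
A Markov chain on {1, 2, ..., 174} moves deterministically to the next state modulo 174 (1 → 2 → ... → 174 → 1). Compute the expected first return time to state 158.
E[T_158 | X_0 = 158] = 174

The chain cycles deterministically, so starting at state 158 it returns in exactly 174 steps. Equivalently, the stationary distribution is uniform π_j = 1/174 for every state j, so by Kac's formula E[T_158] = 1/π_158 = 174.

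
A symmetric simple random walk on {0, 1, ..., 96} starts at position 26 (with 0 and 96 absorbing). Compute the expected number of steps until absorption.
E[τ | X_0 = 26] = 1820

Let v_k = E[τ | X_0 = k]. Boundary: v_0 = v_96 = 0. Recurrence: v_k = 1 + (v_{k-1} + v_{k+1})/2 for 1 ≤ k ≤ 95. The particular solution to v_k − (v_{k-1} + v_{k+1})/2 = 1 is v_k = −k^2. Adding homogeneous solution A + B k and matching boundaries gives v_k = k (96 − k). Substituting k = 26: v_26 = 26 · 70 = 1820.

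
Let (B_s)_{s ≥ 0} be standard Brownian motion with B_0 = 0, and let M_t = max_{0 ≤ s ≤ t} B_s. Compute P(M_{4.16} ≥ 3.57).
P(M_{4.16} ≥ 3.57) = 2·P(B_{4.16} ≥ 3.57) = 2(1 − Φ(3.57/√4.16)) ≈ 0.0801

By the reflection principle for Brownian motion, P(M_t ≥ a) = 2 · P(B_t ≥ a) for a ≥ 0. Since B_t ~ N(0, t), P(B_t ≥ 3.57) = 1 − Φ(3.57/√t) = 1 − Φ(3.57/√4.16) = 1 − Φ(1.7503). So
  P(M_{4.16} ≥ 3.57) = 2(1 − Φ(1.7503)) ≈ 0.0801.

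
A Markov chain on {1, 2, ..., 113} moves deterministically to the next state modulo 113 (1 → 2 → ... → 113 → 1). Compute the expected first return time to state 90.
E[T_90 | X_0 = 90] = 113

The chain cycles deterministically, so starting at state 90 it returns in exactly 113 steps. Equivalently, the stationary distribution is uniform π_j = 1/113 for every state j, so by Kac's formula E[T_90] = 1/π_90 = 113.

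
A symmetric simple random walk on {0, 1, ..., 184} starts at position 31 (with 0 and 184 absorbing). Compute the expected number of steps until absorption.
E[τ | X_0 = 31] = 4743

Let v_k = E[τ | X_0 = k]. Boundary: v_0 = v_184 = 0. Recurrence: v_k = 1 + (v_{k-1} + v_{k+1})/2 for 1 ≤ k ≤ 183. The particular solution to v_k − (v_{k-1} + v_{k+1})/2 = 1 is v_k = −k^2. Adding homogeneous solution A + B k and matching boundaries gives v_k = k (184 − k). Substituting k = 31: v_31 = 31 · 153 = 4743.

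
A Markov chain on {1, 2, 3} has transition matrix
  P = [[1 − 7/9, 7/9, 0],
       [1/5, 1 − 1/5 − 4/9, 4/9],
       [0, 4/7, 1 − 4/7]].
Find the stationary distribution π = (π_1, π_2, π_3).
π = (81/641, 315/641, 245/641)

This is a birth-death chain on three states, which satisfies detailed balance: π_1 · P_{12} = π_2 · P_{21} and π_2 · P_{23} = π_3 · P_{32}.
From π_1 · 7/9 = π_2 · 1/5: π_2/π_1 = (7/9)/(1/5) = 35/9.
From π_2 · 4/9 = π_3 · 4/7: π_3/π_2 = (4/9)/(4/7) = 7/9.
Take π_1 proportional to 1; then unnormalized π = (1, 35/9, 245/81). Normalize by dividing by the sum 641/81:
  π = (81/641, 315/641, 245/641).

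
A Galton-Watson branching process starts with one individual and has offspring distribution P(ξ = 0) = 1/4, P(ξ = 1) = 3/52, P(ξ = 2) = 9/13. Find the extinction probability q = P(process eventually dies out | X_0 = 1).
q = 13/36

The pgf is f(s) = 1/4 + 3/52·s + 9/13·s². The extinction probability q is the smallest fixed point of f in [0, 1]. Setting s = f(s):
  9/13·s² + (3/52 − 1)·s + 1/4 = 0
  9/13·s² − (1/4 + 9/13)·s + 1/4 = 0
which factors as (s − 1)·(9/13·s − 1/4) = 0, giving roots s = 1 and s = (1/4)/(9/13) = 13/36.
Mean offspring μ = 3/52 + 2·9/13 = 75/52 > 1 (supercritical), so q < 1. The extinction probability is the smaller root: q = (1/4)/(9/13) = 13/36.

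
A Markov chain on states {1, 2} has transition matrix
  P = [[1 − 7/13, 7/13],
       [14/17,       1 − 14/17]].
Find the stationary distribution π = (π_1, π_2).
π_1 = 26/43, π_2 = 17/43

Solve πP = π with π_1 + π_2 = 1. From πP = π: π_1 · (1 − 7/13) + π_2 · 14/17 = π_1 ⇒ π_2 · 14/17 = π_1 · 7/13 ⇒ π_2/π_1 = (7/13)/(14/17) = 17/26. Together with π_1 + π_2 = 1:
  π_1 = (14/17)/(7/13 + 14/17) = (14/17)/(301/221) = 26/43,
  π_2 = (7/13)/(7/13 + 14/17) = (7/13)/(301/221) = 17/43.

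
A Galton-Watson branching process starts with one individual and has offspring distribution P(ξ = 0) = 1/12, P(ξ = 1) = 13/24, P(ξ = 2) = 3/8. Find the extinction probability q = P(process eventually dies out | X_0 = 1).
q = 2/9

The pgf is f(s) = 1/12 + 13/24·s + 3/8·s². The extinction probability q is the smallest fixed point of f in [0, 1]. Setting s = f(s):
  3/8·s² + (13/24 − 1)·s + 1/12 = 0
  3/8·s² − (1/12 + 3/8)·s + 1/12 = 0
which factors as (s − 1)·(3/8·s − 1/12) = 0, giving roots s = 1 and s = (1/12)/(3/8) = 2/9.
Mean offspring μ = 13/24 + 2·3/8 = 31/24 > 1 (supercritical), so q < 1. The extinction probability is the smaller root: q = (1/12)/(3/8) = 2/9.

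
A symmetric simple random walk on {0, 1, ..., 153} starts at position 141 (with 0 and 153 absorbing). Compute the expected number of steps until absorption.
E[τ | X_0 = 141] = 1692

Let v_k = E[τ | X_0 = k]. Boundary: v_0 = v_153 = 0. Recurrence: v_k = 1 + (v_{k-1} + v_{k+1})/2 for 1 ≤ k ≤ 152. The particular solution to v_k − (v_{k-1} + v_{k+1})/2 = 1 is v_k = −k^2. Adding homogeneous solution A + B k and matching boundaries gives v_k = k (153 − k). Substituting k = 141: v_141 = 141 · 12 = 1692.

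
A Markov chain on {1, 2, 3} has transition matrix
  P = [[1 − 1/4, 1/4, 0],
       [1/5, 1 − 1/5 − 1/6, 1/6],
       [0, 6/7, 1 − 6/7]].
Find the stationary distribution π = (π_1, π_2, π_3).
π = (144/359, 180/359, 35/359)

This is a birth-death chain on three states, which satisfies detailed balance: π_1 · P_{12} = π_2 · P_{21} and π_2 · P_{23} = π_3 · P_{32}.
From π_1 · 1/4 = π_2 · 1/5: π_2/π_1 = (1/4)/(1/5) = 5/4.
From π_2 · 1/6 = π_3 · 6/7: π_3/π_2 = (1/6)/(6/7) = 7/36.
Take π_1 proportional to 1; then unnormalized π = (1, 5/4, 35/144). Normalize by dividing by the sum 359/144:
  π = (144/359, 180/359, 35/359).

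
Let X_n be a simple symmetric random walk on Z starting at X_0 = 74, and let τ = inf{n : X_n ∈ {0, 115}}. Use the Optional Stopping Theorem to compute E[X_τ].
E[X_τ] = 74

X_n is a martingale and τ is a bounded-mean stopping time (indeed τ is finite a.s. with bounded expectation since the walk is in a bounded region). By the OST, E[X_τ] = E[X_0] = 74. Equivalently: E[X_τ] = 115 · P(hit 115 first) + 0 · P(hit 0 first) = 115 · (74/115) = 74.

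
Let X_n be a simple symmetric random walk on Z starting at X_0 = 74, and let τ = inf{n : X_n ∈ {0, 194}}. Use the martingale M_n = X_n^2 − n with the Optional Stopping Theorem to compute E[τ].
E[τ] = 8880

M_n = X_n^2 − n is a martingale (since E[X_{n+1}^2 | F_n] = X_n^2 + 1). By OST (τ has finite mean in a bounded region), E[M_τ] = E[M_0] = X_0^2 − 0 = 74^2 = 5476. Also E[M_τ] = E[X_τ^2] − E[τ]. The walk exits at 0 or 194, with P(hit 194 first) = 74/194, so E[X_τ^2] = 194^2 · 74/194 + 0 = 14356. Thus E[τ] = E[X_τ^2] − E[M_τ] = 14356 − 5476 = 8880 = 74(194 − 74) = 8880.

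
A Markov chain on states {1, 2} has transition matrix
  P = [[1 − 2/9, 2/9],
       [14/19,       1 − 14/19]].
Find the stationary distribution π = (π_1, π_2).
π_1 = 63/82, π_2 = 19/82

Solve πP = π with π_1 + π_2 = 1. From πP = π: π_1 · (1 − 2/9) + π_2 · 14/19 = π_1 ⇒ π_2 · 14/19 = π_1 · 2/9 ⇒ π_2/π_1 = (2/9)/(14/19) = 19/63. Together with π_1 + π_2 = 1:
  π_1 = (14/19)/(2/9 + 14/19) = (14/19)/(164/171) = 63/82,
  π_2 = (2/9)/(2/9 + 14/19) = (2/9)/(164/171) = 19/82.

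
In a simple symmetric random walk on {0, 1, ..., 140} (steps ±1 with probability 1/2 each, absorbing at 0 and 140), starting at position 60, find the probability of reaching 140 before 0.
P(hit 140 before 0) = 60/140 = 3/7

Let u_k = P(hit 140 before 0 | start at k). Then u_0 = 0, u_140 = 1, and u_k = u_{k-1}/2 + u_{k+1}/2 for 1 ≤ k ≤ 139. This harmonic recurrence is solved by u_k = k/140, giving u_60 = 60/140 = 3/7.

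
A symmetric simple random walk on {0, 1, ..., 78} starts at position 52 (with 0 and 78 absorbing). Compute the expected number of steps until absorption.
E[τ | X_0 = 52] = 1352

Let v_k = E[τ | X_0 = k]. Boundary: v_0 = v_78 = 0. Recurrence: v_k = 1 + (v_{k-1} + v_{k+1})/2 for 1 ≤ k ≤ 77. The particular solution to v_k − (v_{k-1} + v_{k+1})/2 = 1 is v_k = −k^2. Adding homogeneous solution A + B k and matching boundaries gives v_k = k (78 − k). Substituting k = 52: v_52 = 52 · 26 = 1352.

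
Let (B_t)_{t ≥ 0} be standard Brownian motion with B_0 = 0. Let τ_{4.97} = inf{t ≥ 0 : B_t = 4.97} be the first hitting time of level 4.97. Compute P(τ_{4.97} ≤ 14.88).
P(τ_{4.97} ≤ 14.88) = 2(1 − Φ(4.97/√14.88)) = 2(1 − Φ(1.2884)) ≈ 0.1976

By the reflection principle for standard BM, P(τ_b ≤ t) = 2 · P(B_t ≥ b). Since B_t ~ N(0, t), P(B_t ≥ 4.97) = 1 − Φ(4.97/√t) = 1 − Φ(4.97/√14.88) = 1 − Φ(1.2884) ≈ 0.09880. Doubling: P(τ_{4.97} ≤ 14.88) ≈ 2 · 0.09880 = 0.19760 ≈ 0.1976.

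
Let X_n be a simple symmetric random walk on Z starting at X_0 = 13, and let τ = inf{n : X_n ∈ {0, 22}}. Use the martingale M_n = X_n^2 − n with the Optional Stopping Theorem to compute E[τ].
E[τ] = 117

M_n = X_n^2 − n is a martingale (since E[X_{n+1}^2 | F_n] = X_n^2 + 1). By OST (τ has finite mean in a bounded region), E[M_τ] = E[M_0] = X_0^2 − 0 = 13^2 = 169. Also E[M_τ] = E[X_τ^2] − E[τ]. The walk exits at 0 or 22, with P(hit 22 first) = 13/22, so E[X_τ^2] = 22^2 · 13/22 + 0 = 286. Thus E[τ] = E[X_τ^2] − E[M_τ] = 286 − 169 = 117 = 13(22 − 13) = 117.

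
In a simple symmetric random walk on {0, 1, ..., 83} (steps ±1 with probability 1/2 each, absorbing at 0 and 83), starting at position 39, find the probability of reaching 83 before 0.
P(hit 83 before 0) = 39/83

Let u_k = P(hit 83 before 0 | start at k). Then u_0 = 0, u_83 = 1, and u_k = u_{k-1}/2 + u_{k+1}/2 for 1 ≤ k ≤ 82. This harmonic recurrence is solved by u_k = k/83, giving u_39 = 39/83.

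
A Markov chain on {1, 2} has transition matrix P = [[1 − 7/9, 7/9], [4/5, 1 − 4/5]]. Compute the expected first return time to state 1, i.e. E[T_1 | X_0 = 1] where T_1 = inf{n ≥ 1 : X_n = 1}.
E[T_1 | X_0 = 1] = 1/π_1 = 71/36

For an irreducible recurrent Markov chain with stationary distribution π, E[T_i | X_0 = i] = 1/π_i (Kac's formula). Here π_1 = (4/5)/(7/9 + 4/5) = (4/5)/(71/45) = 36/71, so E[T_1 | X_0 = 1] = 1/π_1 = (7/9 + 4/5)/(4/5) = (71/45)/(4/5) = 71/36.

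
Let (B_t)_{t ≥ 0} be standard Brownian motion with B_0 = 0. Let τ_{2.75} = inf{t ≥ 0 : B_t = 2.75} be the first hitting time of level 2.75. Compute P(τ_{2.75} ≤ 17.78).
P(τ_{2.75} ≤ 17.78) = 2(1 − Φ(2.75/√17.78)) = 2(1 − Φ(0.6522)) ≈ 0.5143

By the reflection principle for standard BM, P(τ_b ≤ t) = 2 · P(B_t ≥ b). Since B_t ~ N(0, t), P(B_t ≥ 2.75) = 1 − Φ(2.75/√t) = 1 − Φ(2.75/√17.78) = 1 − Φ(0.6522) ≈ 0.25714. Doubling: P(τ_{2.75} ≤ 17.78) ≈ 2 · 0.25714 = 0.51428 ≈ 0.5143.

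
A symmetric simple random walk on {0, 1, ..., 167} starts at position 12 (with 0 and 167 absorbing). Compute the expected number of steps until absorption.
E[τ | X_0 = 12] = 1860

Let v_k = E[τ | X_0 = k]. Boundary: v_0 = v_167 = 0. Recurrence: v_k = 1 + (v_{k-1} + v_{k+1})/2 for 1 ≤ k ≤ 166. The particular solution to v_k − (v_{k-1} + v_{k+1})/2 = 1 is v_k = −k^2. Adding homogeneous solution A + B k and matching boundaries gives v_k = k (167 − k). Substituting k = 12: v_12 = 12 · 155 = 1860.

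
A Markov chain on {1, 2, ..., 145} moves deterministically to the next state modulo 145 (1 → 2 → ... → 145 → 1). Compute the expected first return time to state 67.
E[T_67 | X_0 = 67] = 145

The chain cycles deterministically, so starting at state 67 it returns in exactly 145 steps. Equivalently, the stationary distribution is uniform π_j = 1/145 for every state j, so by Kac's formula E[T_67] = 1/π_67 = 145.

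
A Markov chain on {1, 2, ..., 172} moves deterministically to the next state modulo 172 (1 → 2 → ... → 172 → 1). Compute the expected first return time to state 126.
E[T_126 | X_0 = 126] = 172

The chain cycles deterministically, so starting at state 126 it returns in exactly 172 steps. Equivalently, the stationary distribution is uniform π_j = 1/172 for every state j, so by Kac's formula E[T_126] = 1/π_126 = 172.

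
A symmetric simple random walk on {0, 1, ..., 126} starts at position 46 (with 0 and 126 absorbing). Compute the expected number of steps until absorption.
E[τ | X_0 = 46] = 3680

Let v_k = E[τ | X_0 = k]. Boundary: v_0 = v_126 = 0. Recurrence: v_k = 1 + (v_{k-1} + v_{k+1})/2 for 1 ≤ k ≤ 125. The particular solution to v_k − (v_{k-1} + v_{k+1})/2 = 1 is v_k = −k^2. Adding homogeneous solution A + B k and matching boundaries gives v_k = k (126 − k). Substituting k = 46: v_46 = 46 · 80 = 3680.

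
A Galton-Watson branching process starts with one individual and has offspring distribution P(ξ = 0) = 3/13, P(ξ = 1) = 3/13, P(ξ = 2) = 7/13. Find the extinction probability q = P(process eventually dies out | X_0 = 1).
q = 3/7

The pgf is f(s) = 3/13 + 3/13·s + 7/13·s². The extinction probability q is the smallest fixed point of f in [0, 1]. Setting s = f(s):
  7/13·s² + (3/13 − 1)·s + 3/13 = 0
  7/13·s² − (3/13 + 7/13)·s + 3/13 = 0
which factors as (s − 1)·(7/13·s − 3/13) = 0, giving roots s = 1 and s = (3/13)/(7/13) = 3/7.
Mean offspring μ = 3/13 + 2·7/13 = 17/13 > 1 (supercritical), so q < 1. The extinction probability is the smaller root: q = (3/13)/(7/13) = 3/7.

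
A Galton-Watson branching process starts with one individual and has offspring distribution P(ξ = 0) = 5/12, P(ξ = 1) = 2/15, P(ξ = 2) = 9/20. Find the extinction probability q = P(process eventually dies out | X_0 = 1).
q = 25/27

The pgf is f(s) = 5/12 + 2/15·s + 9/20·s². The extinction probability q is the smallest fixed point of f in [0, 1]. Setting s = f(s):
  9/20·s² + (2/15 − 1)·s + 5/12 = 0
  9/20·s² − (5/12 + 9/20)·s + 5/12 = 0
which factors as (s − 1)·(9/20·s − 5/12) = 0, giving roots s = 1 and s = (5/12)/(9/20) = 25/27.
Mean offspring μ = 2/15 + 2·9/20 = 31/30 > 1 (supercritical), so q < 1. The extinction probability is the smaller root: q = (5/12)/(9/20) = 25/27.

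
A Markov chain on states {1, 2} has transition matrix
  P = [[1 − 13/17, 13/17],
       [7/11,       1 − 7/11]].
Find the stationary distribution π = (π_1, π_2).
π_1 = 119/262, π_2 = 143/262

Solve πP = π with π_1 + π_2 = 1. From πP = π: π_1 · (1 − 13/17) + π_2 · 7/11 = π_1 ⇒ π_2 · 7/11 = π_1 · 13/17 ⇒ π_2/π_1 = (13/17)/(7/11) = 143/119. Together with π_1 + π_2 = 1:
  π_1 = (7/11)/(13/17 + 7/11) = (7/11)/(262/187) = 119/262,
  π_2 = (13/17)/(13/17 + 7/11) = (13/17)/(262/187) = 143/262.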